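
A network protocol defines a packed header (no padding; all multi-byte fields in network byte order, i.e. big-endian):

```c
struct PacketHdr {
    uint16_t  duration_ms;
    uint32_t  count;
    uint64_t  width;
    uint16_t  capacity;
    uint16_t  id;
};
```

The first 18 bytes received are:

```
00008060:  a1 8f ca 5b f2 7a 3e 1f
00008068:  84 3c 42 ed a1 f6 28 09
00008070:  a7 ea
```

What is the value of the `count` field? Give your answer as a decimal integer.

`count` follows `duration_ms` (2 bytes), so it starts at byte offset 2 and occupies 4 bytes.
Bytes at offsets 2..5: CA 5B F2 7A.
Big-endian: lowest address holds the most-significant byte.
The bytes are already most-significant first: 0xCA5BF27A.
0xCA5BF27A = 3395023482.

3395023482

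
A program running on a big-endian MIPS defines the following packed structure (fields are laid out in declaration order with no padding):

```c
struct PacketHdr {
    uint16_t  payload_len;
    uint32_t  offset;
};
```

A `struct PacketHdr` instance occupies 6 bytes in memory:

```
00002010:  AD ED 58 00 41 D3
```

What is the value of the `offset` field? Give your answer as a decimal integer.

`offset` follows `payload_len` (2 bytes), so it starts at byte offset 2 and occupies 4 bytes.
Bytes at offsets 2..5: 58 00 41 D3.
Big-endian: lowest address holds the most-significant byte.
The bytes are already most-significant first: 0x580041D3.
0x580041D3 = 1476411859.

1476411859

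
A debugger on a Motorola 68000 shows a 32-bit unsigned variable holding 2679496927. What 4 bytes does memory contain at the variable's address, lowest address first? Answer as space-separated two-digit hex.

9F B5 E0 DF

2679496927 in hexadecimal, padded to 32 bits, is 0x9FB5E0DF.
Split into bytes (most-significant first): 9F B5 E0 DF.
In big-endian order the high byte comes first in memory.
So the memory order matches the most-significant-first order: 9F B5 E0 DF.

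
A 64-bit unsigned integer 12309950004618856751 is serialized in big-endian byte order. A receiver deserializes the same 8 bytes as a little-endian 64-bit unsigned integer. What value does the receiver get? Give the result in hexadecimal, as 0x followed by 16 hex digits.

12309950004618856751 in 64-bit hexadecimal is 0xAAD5BA4EEC20092F.
Stored big-endian, the bytes at ascending addresses are AA D5 BA 4E EC 20 09 2F.
Read back as little-endian, the first byte is least significant, giving 0x2F0920EC4EBAD5AA.

0x2F0920EC4EBAD5AA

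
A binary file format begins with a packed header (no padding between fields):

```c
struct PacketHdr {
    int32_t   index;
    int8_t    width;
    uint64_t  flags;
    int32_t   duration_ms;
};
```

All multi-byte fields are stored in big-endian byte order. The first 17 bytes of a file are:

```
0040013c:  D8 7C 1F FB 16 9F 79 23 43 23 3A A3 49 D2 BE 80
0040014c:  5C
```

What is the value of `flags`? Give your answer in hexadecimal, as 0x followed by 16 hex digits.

`flags` follows `index` (4 B), `width` (1 B), so it starts at offset 4 + 1 = 5 and occupies 8 bytes.
Bytes at offsets 5..12: 9F 79 23 43 23 3A A3 49.
Big-endian stores the most-significant byte at the lowest address.
The bytes are already most-significant first: 0x9F792343233AA349.

0x9F792343233AA349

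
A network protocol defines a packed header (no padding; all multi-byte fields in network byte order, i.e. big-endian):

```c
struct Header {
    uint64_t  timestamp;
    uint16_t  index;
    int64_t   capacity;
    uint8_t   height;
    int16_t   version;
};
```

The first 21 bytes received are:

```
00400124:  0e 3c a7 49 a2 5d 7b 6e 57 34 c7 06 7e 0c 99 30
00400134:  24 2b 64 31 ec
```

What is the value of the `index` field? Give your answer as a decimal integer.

22324

`index` follows `timestamp` (8 bytes), so it starts at byte offset 8 and occupies 2 bytes.
Bytes at offsets 8..9: 57 34.
In big-endian order the high byte comes first in memory.
The bytes are already most-significant first: 0x5734.
0x5734 = 22324.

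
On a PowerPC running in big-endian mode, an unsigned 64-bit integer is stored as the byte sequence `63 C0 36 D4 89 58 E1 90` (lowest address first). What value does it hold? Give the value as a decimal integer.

7187805291748581776

In big-endian order the high byte comes first in memory.
The bytes are already most-significant first: 0x63C036D48958E190.
0x63C036D48958E190 = 7187805291748581776.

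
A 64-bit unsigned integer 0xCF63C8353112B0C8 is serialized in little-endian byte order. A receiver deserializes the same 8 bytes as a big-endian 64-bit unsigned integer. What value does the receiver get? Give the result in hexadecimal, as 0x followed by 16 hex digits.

0xC8B0123135C863CF

Stored little-endian, the bytes at ascending addresses are C8 B0 12 31 35 C8 63 CF.
Read back as big-endian, the last byte is least significant, giving 0xC8B0123135C863CF.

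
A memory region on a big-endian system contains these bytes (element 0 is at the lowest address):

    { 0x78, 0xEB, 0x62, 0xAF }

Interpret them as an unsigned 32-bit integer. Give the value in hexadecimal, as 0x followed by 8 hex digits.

0x78EB62AF

Big-endian: lowest address holds the most-significant byte.
The bytes are already most-significant first: 0x78EB62AF.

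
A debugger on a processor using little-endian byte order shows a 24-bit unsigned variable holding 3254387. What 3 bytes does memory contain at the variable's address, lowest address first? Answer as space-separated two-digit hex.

3254387 in hexadecimal, padded to 24 bits, is 0x31A873.
Split into bytes (most-significant first): 31 A8 73.
In little-endian order the low byte comes first in memory.
So at ascending addresses the bytes are 73 A8 31.

73 A8 31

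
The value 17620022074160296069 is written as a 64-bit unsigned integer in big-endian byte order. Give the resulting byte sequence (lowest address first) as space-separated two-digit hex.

17620022074160296069 in hexadecimal, padded to 64 bits, is 0xF486E4B8B8DDB085.
Split into bytes (most-significant first): F4 86 E4 B8 B8 DD B0 85.
Big-endian: lowest address holds the most-significant byte.
So the memory order matches the most-significant-first order: F4 86 E4 B8 B8 DD B0 85.

F4 86 E4 B8 B8 DD B0 85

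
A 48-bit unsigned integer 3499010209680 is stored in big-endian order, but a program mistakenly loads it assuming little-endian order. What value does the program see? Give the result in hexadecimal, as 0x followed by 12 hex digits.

3499010209680 in 48-bit hexadecimal is 0x032EAD42B790.
Stored big-endian, the bytes at ascending addresses are 03 2E AD 42 B7 90.
Read back as little-endian, the first byte is least significant, giving 0x90B742AD2E03.

0x90B742AD2E03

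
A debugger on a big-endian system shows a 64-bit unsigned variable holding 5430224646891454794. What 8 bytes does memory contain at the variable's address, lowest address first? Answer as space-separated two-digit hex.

4B 5C 08 8B B8 89 41 4A

5430224646891454794 in hexadecimal, padded to 64 bits, is 0x4B5C088BB889414A.
Split into bytes (most-significant first): 4B 5C 08 8B B8 89 41 4A.
Big-endian stores the most-significant byte at the lowest address.
So the memory order matches the most-significant-first order: 4B 5C 08 8B B8 89 41 4A.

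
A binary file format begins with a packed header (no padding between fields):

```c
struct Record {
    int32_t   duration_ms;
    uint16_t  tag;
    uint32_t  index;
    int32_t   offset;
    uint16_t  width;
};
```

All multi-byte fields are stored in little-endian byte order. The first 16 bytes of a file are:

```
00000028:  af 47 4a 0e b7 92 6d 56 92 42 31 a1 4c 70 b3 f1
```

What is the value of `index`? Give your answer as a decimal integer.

`index` follows `duration_ms` (4 B), `tag` (2 B), so it starts at offset 4 + 2 = 6 and occupies 4 bytes.
Bytes at offsets 6..9: 6D 56 92 42.
Little-endian stores the least-significant byte at the lowest address.
Reassemble most-significant byte first: 42 92 56 6D → 0x4292566D.
0x4292566D = 1116886637.

1116886637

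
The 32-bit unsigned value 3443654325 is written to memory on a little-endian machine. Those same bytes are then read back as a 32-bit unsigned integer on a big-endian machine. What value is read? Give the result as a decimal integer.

3443654325 in 32-bit hexadecimal is 0xCD41FEB5.
Stored little-endian, the bytes at ascending addresses are B5 FE 41 CD.
Read back as big-endian, the last byte is least significant, giving 0xB5FE41CD.
0xB5FE41CD = 3053339085.

3053339085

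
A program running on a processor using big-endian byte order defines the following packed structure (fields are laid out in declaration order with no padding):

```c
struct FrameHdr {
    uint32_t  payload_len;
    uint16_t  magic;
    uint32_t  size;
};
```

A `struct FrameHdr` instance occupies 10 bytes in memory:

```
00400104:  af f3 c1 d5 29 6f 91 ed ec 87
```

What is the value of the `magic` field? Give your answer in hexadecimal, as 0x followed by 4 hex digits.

`magic` follows `payload_len` (4 bytes), so it starts at byte offset 4 and occupies 2 bytes.
Bytes at offsets 4..5: 29 6F.
Big-endian stores the most-significant byte at the lowest address.
The bytes are already most-significant first: 0x296F.

0x296F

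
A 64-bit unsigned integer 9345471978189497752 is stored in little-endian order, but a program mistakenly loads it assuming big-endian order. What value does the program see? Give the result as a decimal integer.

10963268847222239617

9345471978189497752 in 64-bit hexadecimal is 0x81B1C93FEE5A2598.
Stored little-endian, the bytes at ascending addresses are 98 25 5A EE 3F C9 B1 81.
Read back as big-endian, the last byte is least significant, giving 0x98255AEE3FC9B181.
0x98255AEE3FC9B181 = 10963268847222239617.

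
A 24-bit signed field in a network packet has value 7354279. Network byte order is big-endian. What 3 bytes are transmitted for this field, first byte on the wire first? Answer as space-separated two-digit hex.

7354279 in hexadecimal, padded to 24 bits, is 0x7037A7.
Split into bytes (most-significant first): 70 37 A7.
Big-endian: lowest address holds the most-significant byte.
So the memory order matches the most-significant-first order: 70 37 A7.

70 37 A7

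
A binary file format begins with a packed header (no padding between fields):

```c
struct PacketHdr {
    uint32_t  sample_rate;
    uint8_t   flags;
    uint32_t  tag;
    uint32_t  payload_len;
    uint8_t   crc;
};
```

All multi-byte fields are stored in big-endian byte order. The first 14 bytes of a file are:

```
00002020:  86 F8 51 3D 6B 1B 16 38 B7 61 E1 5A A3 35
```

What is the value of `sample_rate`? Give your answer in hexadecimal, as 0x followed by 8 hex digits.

0x86F8513D

`sample_rate` is the first field, at byte offset 0, occupying 4 bytes.
Bytes at offsets 0..3: 86 F8 51 3D.
Big-endian: lowest address holds the most-significant byte.
The bytes are already most-significant first: 0x86F8513D.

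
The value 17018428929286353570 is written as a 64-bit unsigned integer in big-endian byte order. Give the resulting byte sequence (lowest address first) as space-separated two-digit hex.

EC 2D 9A F1 95 58 32 A2

17018428929286353570 in hexadecimal, padded to 64 bits, is 0xEC2D9AF1955832A2.
Split into bytes (most-significant first): EC 2D 9A F1 95 58 32 A2.
Big-endian stores the most-significant byte at the lowest address.
So the memory order matches the most-significant-first order: EC 2D 9A F1 95 58 32 A2.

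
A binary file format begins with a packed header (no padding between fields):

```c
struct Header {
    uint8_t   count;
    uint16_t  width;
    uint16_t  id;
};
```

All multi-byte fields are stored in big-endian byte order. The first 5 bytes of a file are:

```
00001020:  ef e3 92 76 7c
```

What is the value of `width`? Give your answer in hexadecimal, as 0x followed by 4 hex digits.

`width` follows `count` (1 byte), so it starts at byte offset 1 and occupies 2 bytes.
Bytes at offsets 1..2: E3 92.
Big-endian: lowest address holds the most-significant byte.
The bytes are already most-significant first: 0xE392.

0xE392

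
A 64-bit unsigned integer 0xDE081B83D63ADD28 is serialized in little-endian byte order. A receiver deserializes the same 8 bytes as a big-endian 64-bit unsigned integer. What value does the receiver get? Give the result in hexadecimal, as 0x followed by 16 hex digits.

0x28DD3AD6831B08DE

Stored little-endian, the bytes at ascending addresses are 28 DD 3A D6 83 1B 08 DE.
Read back as big-endian, the last byte is least significant, giving 0x28DD3AD6831B08DE.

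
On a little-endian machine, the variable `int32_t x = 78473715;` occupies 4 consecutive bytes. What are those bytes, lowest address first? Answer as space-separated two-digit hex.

F3 69 AD 04

78473715 in hexadecimal, padded to 32 bits, is 0x04AD69F3.
Split into bytes (most-significant first): 04 AD 69 F3.
In little-endian order the low byte comes first in memory.
So at ascending addresses the bytes are F3 69 AD 04.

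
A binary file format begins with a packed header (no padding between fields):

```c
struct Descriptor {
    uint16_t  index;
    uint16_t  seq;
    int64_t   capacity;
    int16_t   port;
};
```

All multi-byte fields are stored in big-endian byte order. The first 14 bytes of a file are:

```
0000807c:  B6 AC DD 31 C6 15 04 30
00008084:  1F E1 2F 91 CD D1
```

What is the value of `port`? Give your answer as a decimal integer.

-12847

`port` follows `index` (2 B), `seq` (2 B), `capacity` (8 B), so it starts at offset 2 + 2 + 8 = 12 and occupies 2 bytes.
Bytes at offsets 12..13: CD D1.
Big-endian stores the most-significant byte at the lowest address.
The bytes are already most-significant first: 0xCDD1.
Top bit is set, so as a signed 16-bit value this is 0xCDD1 − 2^16 = -12847.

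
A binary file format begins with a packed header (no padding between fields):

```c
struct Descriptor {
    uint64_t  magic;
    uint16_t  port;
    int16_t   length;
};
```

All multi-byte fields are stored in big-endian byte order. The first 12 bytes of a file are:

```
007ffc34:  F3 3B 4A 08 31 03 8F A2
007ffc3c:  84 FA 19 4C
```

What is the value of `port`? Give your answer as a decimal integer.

34042

`port` follows `magic` (8 bytes), so it starts at byte offset 8 and occupies 2 bytes.
Bytes at offsets 8..9: 84 FA.
Big-endian stores the most-significant byte at the lowest address.
The bytes are already most-significant first: 0x84FA.
0x84FA = 34042.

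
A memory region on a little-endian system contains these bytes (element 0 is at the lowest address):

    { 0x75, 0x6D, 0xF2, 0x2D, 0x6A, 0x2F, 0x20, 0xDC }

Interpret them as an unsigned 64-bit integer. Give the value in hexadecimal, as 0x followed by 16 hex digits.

Little-endian: lowest address holds the least-significant byte.
Reassemble most-significant byte first: DC 20 2F 6A 2D F2 6D 75 → 0xDC202F6A2DF26D75.

0xDC202F6A2DF26D75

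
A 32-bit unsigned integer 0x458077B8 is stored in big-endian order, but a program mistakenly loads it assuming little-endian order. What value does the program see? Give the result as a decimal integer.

3094839365

Stored big-endian, the bytes at ascending addresses are 45 80 77 B8.
Read back as little-endian, the first byte is least significant, giving 0xB8778045.
0xB8778045 = 3094839365.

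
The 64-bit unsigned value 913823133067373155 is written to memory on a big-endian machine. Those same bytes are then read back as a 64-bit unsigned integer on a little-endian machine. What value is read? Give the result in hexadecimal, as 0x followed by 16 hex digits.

913823133067373155 in 64-bit hexadecimal is 0x0CAE8D4C4203EA63.
Stored big-endian, the bytes at ascending addresses are 0C AE 8D 4C 42 03 EA 63.
Read back as little-endian, the first byte is least significant, giving 0x63EA03424C8DAE0C.

0x63EA03424C8DAE0C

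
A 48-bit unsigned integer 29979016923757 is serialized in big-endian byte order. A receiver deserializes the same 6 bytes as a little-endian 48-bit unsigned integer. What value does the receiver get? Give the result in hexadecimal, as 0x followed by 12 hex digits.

29979016923757 in 48-bit hexadecimal is 0x1B4408A78A6D.
Stored big-endian, the bytes at ascending addresses are 1B 44 08 A7 8A 6D.
Read back as little-endian, the first byte is least significant, giving 0x6D8AA708441B.

0x6D8AA708441B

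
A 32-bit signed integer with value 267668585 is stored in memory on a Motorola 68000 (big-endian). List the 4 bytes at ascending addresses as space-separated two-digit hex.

0F F4 4C 69

267668585 in hexadecimal, padded to 32 bits, is 0x0FF44C69.
Split into bytes (most-significant first): 0F F4 4C 69.
Big-endian stores the most-significant byte at the lowest address.
So the memory order matches the most-significant-first order: 0F F4 4C 69.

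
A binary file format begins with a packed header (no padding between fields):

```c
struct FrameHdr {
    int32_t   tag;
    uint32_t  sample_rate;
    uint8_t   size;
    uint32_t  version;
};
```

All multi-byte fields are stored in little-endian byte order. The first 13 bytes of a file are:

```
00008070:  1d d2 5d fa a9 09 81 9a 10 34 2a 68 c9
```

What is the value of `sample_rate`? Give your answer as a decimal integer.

2592147881

`sample_rate` follows `tag` (4 bytes), so it starts at byte offset 4 and occupies 4 bytes.
Bytes at offsets 4..7: A9 09 81 9A.
In little-endian order the low byte comes first in memory.
Reassemble most-significant byte first: 9A 81 09 A9 → 0x9A8109A9.
0x9A8109A9 = 2592147881.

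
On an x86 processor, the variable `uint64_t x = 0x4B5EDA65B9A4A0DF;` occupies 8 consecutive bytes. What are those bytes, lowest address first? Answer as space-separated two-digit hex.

Split into bytes (most-significant first): 4B 5E DA 65 B9 A4 A0 DF.
Little-endian stores the least-significant byte at the lowest address.
So at ascending addresses the bytes are DF A0 A4 B9 65 DA 5E 4B.

DF A0 A4 B9 65 DA 5E 4B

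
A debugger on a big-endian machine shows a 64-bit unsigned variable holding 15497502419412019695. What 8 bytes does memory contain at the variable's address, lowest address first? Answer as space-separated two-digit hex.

D7 12 30 57 56 CF 69 EF

15497502419412019695 in hexadecimal, padded to 64 bits, is 0xD712305756CF69EF.
Split into bytes (most-significant first): D7 12 30 57 56 CF 69 EF.
In big-endian order the high byte comes first in memory.
So the memory order matches the most-significant-first order: D7 12 30 57 56 CF 69 EF.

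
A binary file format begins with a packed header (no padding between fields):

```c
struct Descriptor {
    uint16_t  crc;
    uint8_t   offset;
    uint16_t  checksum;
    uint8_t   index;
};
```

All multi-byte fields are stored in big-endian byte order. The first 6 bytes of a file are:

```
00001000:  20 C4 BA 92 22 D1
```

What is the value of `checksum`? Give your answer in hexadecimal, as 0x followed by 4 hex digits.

`checksum` follows `crc` (2 B), `offset` (1 B), so it starts at offset 2 + 1 = 3 and occupies 2 bytes.
Bytes at offsets 3..4: 92 22.
Big-endian: lowest address holds the most-significant byte.
The bytes are already most-significant first: 0x9222.

0x9222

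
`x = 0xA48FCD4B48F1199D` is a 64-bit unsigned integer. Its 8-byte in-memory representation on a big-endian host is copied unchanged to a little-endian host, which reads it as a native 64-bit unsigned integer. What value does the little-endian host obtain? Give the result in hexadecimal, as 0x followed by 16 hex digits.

Stored big-endian, the bytes at ascending addresses are A4 8F CD 4B 48 F1 19 9D.
Read back as little-endian, the first byte is least significant, giving 0x9D19F1484BCD8FA4.

0x9D19F1484BCD8FA4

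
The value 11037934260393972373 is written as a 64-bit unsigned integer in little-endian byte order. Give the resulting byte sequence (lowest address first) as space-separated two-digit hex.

95 92 E5 74 BA 9E 2E 99

11037934260393972373 in hexadecimal, padded to 64 bits, is 0x992E9EBA74E59295.
Split into bytes (most-significant first): 99 2E 9E BA 74 E5 92 95.
In little-endian order the low byte comes first in memory.
So at ascending addresses the bytes are 95 92 E5 74 BA 9E 2E 99.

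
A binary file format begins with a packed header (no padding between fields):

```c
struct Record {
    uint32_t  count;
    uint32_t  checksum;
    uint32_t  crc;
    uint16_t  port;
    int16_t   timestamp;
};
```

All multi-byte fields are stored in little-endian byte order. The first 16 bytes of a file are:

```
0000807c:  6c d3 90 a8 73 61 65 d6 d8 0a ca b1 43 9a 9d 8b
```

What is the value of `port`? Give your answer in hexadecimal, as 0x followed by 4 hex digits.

0x9A43

`port` follows `count` (4 B), `checksum` (4 B), `crc` (4 B), so it starts at offset 4 + 4 + 4 = 12 and occupies 2 bytes.
Bytes at offsets 12..13: 43 9A.
Little-endian stores the least-significant byte at the lowest address.
Reassemble most-significant byte first: 9A 43 → 0x9A43.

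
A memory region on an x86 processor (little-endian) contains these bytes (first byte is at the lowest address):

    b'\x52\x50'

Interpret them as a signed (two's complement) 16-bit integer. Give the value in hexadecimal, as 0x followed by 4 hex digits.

0x5052

Little-endian: lowest address holds the least-significant byte.
Reassemble most-significant byte first: 50 52 → 0x5052.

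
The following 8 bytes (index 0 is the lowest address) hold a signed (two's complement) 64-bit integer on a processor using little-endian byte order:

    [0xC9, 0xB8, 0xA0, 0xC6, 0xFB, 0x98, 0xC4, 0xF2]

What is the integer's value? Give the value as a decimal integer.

Little-endian stores the least-significant byte at the lowest address.
Reassemble most-significant byte first: F2 C4 98 FB C6 A0 B8 C9 → 0xF2C498FBC6A0B8C9.
Top bit is set, so as a signed 64-bit value this is 0xF2C498FBC6A0B8C9 − 2^64 = -953469013959067447.

-953469013959067447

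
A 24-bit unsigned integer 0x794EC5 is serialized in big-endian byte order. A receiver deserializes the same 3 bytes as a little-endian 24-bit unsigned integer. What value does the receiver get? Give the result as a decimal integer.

Stored big-endian, the bytes at ascending addresses are 79 4E C5.
Read back as little-endian, the first byte is least significant, giving 0xC54E79.
0xC54E79 = 12930681.

12930681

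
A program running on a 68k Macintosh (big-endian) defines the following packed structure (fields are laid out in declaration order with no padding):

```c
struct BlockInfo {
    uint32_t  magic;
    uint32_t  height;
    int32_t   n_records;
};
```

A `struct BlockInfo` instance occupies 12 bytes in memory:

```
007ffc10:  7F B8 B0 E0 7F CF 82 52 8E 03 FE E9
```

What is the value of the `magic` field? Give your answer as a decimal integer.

2142810336

`magic` is the first field, at byte offset 0, occupying 4 bytes.
Bytes at offsets 0..3: 7F B8 B0 E0.
Big-endian: lowest address holds the most-significant byte.
The bytes are already most-significant first: 0x7FB8B0E0.
0x7FB8B0E0 = 2142810336.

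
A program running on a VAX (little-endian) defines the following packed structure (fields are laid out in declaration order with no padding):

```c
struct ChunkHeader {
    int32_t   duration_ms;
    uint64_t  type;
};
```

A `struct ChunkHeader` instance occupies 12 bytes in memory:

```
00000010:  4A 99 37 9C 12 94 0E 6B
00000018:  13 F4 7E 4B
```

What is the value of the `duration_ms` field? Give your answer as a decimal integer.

-1674077878

`duration_ms` is the first field, at byte offset 0, occupying 4 bytes.
Bytes at offsets 0..3: 4A 99 37 9C.
In little-endian order the low byte comes first in memory.
Reassemble most-significant byte first: 9C 37 99 4A → 0x9C37994A.
Top bit is set, so as a signed 32-bit value this is 0x9C37994A − 2^32 = -1674077878.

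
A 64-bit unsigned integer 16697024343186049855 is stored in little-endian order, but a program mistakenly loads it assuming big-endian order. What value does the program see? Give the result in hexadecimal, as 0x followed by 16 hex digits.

0x3F8BA7ED2CBFB7E7

16697024343186049855 in 64-bit hexadecimal is 0xE7B7BF2CEDA78B3F.
Stored little-endian, the bytes at ascending addresses are 3F 8B A7 ED 2C BF B7 E7.
Read back as big-endian, the last byte is least significant, giving 0x3F8BA7ED2CBFB7E7.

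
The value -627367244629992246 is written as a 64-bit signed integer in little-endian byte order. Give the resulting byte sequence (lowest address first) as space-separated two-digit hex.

Two's complement of -627367244629992246 in 64 bits: 627367244629992246 = 0x08B4DB2F5FE2E336; invert → 0xF74B24D0A01D1CC9; add 1 → 0xF74B24D0A01D1CCA.
Split into bytes (most-significant first): F7 4B 24 D0 A0 1D 1C CA.
Little-endian stores the least-significant byte at the lowest address.
So at ascending addresses the bytes are CA 1C 1D A0 D0 24 4B F7.

CA 1C 1D A0 D0 24 4B F7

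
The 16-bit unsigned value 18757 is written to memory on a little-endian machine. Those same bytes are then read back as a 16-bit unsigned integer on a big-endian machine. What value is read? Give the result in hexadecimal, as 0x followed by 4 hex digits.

18757 in 16-bit hexadecimal is 0x4945.
Stored little-endian, the bytes at ascending addresses are 45 49.
Read back as big-endian, the last byte is least significant, giving 0x4549.

0x4549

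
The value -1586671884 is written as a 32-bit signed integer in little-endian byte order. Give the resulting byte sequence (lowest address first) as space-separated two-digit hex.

F4 4E 6D A1

Two's complement of -1586671884 in 32 bits: 1586671884 = 0x5E92B10C; invert → 0xA16D4EF3; add 1 → 0xA16D4EF4.
Split into bytes (most-significant first): A1 6D 4E F4.
In little-endian order the low byte comes first in memory.
So at ascending addresses the bytes are F4 4E 6D A1.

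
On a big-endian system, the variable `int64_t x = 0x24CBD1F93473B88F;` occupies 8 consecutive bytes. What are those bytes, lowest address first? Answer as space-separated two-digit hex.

24 CB D1 F9 34 73 B8 8F

Split into bytes (most-significant first): 24 CB D1 F9 34 73 B8 8F.
In big-endian order the high byte comes first in memory.
So the memory order matches the most-significant-first order: 24 CB D1 F9 34 73 B8 8F.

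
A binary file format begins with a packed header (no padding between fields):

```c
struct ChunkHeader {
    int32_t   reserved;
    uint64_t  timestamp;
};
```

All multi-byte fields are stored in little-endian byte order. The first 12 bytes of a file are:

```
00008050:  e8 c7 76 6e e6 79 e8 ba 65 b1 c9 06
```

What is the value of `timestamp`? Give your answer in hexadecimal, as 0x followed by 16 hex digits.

0x06C9B165BAE879E6

`timestamp` follows `reserved` (4 bytes), so it starts at byte offset 4 and occupies 8 bytes.
Bytes at offsets 4..11: E6 79 E8 BA 65 B1 C9 06.
Little-endian stores the least-significant byte at the lowest address.
Reassemble most-significant byte first: 06 C9 B1 65 BA E8 79 E6 → 0x06C9B165BAE879E6.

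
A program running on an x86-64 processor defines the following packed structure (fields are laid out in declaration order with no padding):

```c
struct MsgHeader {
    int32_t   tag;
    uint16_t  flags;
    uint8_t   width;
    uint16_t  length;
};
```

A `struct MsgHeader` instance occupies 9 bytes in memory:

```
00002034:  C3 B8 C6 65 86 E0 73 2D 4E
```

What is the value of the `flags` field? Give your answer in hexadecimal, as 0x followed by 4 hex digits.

0xE086

`flags` follows `tag` (4 bytes), so it starts at byte offset 4 and occupies 2 bytes.
Bytes at offsets 4..5: 86 E0.
Little-endian: lowest address holds the least-significant byte.
Reassemble most-significant byte first: E0 86 → 0xE086.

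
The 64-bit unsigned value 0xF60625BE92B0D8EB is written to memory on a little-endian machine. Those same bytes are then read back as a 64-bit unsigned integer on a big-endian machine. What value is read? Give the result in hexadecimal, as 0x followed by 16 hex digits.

0xEBD8B092BE2506F6

Stored little-endian, the bytes at ascending addresses are EB D8 B0 92 BE 25 06 F6.
Read back as big-endian, the last byte is least significant, giving 0xEBD8B092BE2506F6.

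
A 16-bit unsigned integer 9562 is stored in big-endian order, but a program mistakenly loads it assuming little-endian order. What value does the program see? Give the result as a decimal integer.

9562 in 16-bit hexadecimal is 0x255A.
Stored big-endian, the bytes at ascending addresses are 25 5A.
Read back as little-endian, the first byte is least significant, giving 0x5A25.
0x5A25 = 23077.

23077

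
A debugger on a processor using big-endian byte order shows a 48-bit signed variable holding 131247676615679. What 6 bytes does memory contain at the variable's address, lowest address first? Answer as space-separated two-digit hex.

131247676615679 in hexadecimal, padded to 48 bits, is 0x775E7B246BFF.
Split into bytes (most-significant first): 77 5E 7B 24 6B FF.
Big-endian: lowest address holds the most-significant byte.
So the memory order matches the most-significant-first order: 77 5E 7B 24 6B FF.

77 5E 7B 24 6B FF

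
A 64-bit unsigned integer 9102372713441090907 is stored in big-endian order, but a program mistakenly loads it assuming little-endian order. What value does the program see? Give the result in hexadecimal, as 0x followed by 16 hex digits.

9102372713441090907 in 64-bit hexadecimal is 0x7E521FC1A5DD5D5B.
Stored big-endian, the bytes at ascending addresses are 7E 52 1F C1 A5 DD 5D 5B.
Read back as little-endian, the first byte is least significant, giving 0x5B5DDDA5C11F527E.

0x5B5DDDA5C11F527E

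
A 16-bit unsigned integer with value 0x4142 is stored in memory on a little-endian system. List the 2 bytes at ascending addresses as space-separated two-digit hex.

Split into bytes (most-significant first): 41 42.
In little-endian order the low byte comes first in memory.
So at ascending addresses the bytes are 42 41.

42 41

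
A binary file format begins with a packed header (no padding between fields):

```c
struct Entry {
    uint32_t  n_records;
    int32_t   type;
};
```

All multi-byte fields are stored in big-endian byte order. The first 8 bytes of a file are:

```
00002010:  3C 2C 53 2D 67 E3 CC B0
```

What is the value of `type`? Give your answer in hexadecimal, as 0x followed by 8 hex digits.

`type` follows `n_records` (4 bytes), so it starts at byte offset 4 and occupies 4 bytes.
Bytes at offsets 4..7: 67 E3 CC B0.
In big-endian order the high byte comes first in memory.
The bytes are already most-significant first: 0x67E3CCB0.

0x67E3CCB0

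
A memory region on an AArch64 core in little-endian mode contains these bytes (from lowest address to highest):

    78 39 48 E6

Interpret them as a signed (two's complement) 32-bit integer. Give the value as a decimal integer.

Little-endian stores the least-significant byte at the lowest address.
Reassemble most-significant byte first: E6 48 39 78 → 0xE6483978.
Top bit is set, so as a signed 32-bit value this is 0xE6483978 − 2^32 = -431474312.

-431474312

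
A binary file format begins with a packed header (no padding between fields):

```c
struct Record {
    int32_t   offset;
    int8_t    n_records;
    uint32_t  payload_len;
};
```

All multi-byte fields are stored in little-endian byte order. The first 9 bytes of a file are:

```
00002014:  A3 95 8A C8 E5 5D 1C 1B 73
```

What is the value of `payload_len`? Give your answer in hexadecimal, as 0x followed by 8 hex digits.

`payload_len` follows `offset` (4 B), `n_records` (1 B), so it starts at offset 4 + 1 = 5 and occupies 4 bytes.
Bytes at offsets 5..8: 5D 1C 1B 73.
Little-endian stores the least-significant byte at the lowest address.
Reassemble most-significant byte first: 73 1B 1C 5D → 0x731B1C5D.

0x731B1C5D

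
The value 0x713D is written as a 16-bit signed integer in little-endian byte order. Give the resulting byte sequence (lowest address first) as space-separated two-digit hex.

Split into bytes (most-significant first): 71 3D.
In little-endian order the low byte comes first in memory.
So at ascending addresses the bytes are 3D 71.

3D 71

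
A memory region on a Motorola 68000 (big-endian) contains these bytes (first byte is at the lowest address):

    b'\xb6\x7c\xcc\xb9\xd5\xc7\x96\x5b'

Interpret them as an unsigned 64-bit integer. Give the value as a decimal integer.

In big-endian order the high byte comes first in memory.
The bytes are already most-significant first: 0xB67CCCB9D5C7965B.
0xB67CCCB9D5C7965B = 13149610110542648923.

13149610110542648923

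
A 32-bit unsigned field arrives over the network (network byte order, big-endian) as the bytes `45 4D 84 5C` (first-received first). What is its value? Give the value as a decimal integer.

Big-endian stores the most-significant byte at the lowest address.
The bytes are already most-significant first: 0x454D845C.
0x454D845C = 1162708060.

1162708060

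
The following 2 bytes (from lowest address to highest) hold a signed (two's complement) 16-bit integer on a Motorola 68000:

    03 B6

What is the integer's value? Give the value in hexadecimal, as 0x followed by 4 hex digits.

0x03B6

Big-endian: lowest address holds the most-significant byte.
The bytes are already most-significant first: 0x03B6.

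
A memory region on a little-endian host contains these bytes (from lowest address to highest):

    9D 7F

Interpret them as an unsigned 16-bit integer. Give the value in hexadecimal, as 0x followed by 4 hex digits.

0x7F9D

Little-endian stores the least-significant byte at the lowest address.
Reassemble most-significant byte first: 7F 9D → 0x7F9D.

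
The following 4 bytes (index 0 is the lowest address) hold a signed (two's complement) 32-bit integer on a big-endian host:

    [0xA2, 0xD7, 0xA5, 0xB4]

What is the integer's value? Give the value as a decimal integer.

Big-endian: lowest address holds the most-significant byte.
The bytes are already most-significant first: 0xA2D7A5B4.
Top bit is set, so as a signed 32-bit value this is 0xA2D7A5B4 − 2^32 = -1562925644.

-1562925644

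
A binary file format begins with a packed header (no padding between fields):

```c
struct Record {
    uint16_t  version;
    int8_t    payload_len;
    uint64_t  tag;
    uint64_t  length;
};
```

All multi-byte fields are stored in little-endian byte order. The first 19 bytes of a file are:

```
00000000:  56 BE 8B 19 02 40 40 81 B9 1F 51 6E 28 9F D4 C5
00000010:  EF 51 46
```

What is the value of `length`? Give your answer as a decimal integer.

5067094688723314798

`length` follows `version` (2 B), `payload_len` (1 B), `tag` (8 B), so it starts at offset 2 + 1 + 8 = 11 and occupies 8 bytes.
Bytes at offsets 11..18: 6E 28 9F D4 C5 EF 51 46.
In little-endian order the low byte comes first in memory.
Reassemble most-significant byte first: 46 51 EF C5 D4 9F 28 6E → 0x4651EFC5D49F286E.
0x4651EFC5D49F286E = 5067094688723314798.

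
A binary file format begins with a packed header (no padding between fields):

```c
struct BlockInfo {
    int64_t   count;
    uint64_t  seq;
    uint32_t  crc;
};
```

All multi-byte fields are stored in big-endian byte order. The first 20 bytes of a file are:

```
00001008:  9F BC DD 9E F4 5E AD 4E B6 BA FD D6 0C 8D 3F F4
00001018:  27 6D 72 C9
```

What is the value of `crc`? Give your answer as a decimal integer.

`crc` follows `count` (8 B), `seq` (8 B), so it starts at offset 8 + 8 = 16 and occupies 4 bytes.
Bytes at offsets 16..19: 27 6D 72 C9.
In big-endian order the high byte comes first in memory.
The bytes are already most-significant first: 0x276D72C9.
0x276D72C9 = 661484233.

661484233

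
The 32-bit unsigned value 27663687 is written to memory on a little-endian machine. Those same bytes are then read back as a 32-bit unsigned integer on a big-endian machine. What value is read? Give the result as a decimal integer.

1193125377

27663687 in 32-bit hexadecimal is 0x01A61D47.
Stored little-endian, the bytes at ascending addresses are 47 1D A6 01.
Read back as big-endian, the last byte is least significant, giving 0x471DA601.
0x471DA601 = 1193125377.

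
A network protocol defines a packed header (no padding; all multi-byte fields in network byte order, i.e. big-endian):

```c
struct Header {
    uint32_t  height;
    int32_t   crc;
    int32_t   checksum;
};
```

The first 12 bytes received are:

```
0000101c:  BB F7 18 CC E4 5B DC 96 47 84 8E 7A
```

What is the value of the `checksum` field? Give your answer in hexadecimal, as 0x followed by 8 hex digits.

0x47848E7A

`checksum` follows `height` (4 B), `crc` (4 B), so it starts at offset 4 + 4 = 8 and occupies 4 bytes.
Bytes at offsets 8..11: 47 84 8E 7A.
In big-endian order the high byte comes first in memory.
The bytes are already most-significant first: 0x47848E7A.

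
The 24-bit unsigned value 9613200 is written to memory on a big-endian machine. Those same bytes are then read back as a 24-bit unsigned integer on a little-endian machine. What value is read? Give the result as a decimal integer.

9482130

9613200 in 24-bit hexadecimal is 0x92AF90.
Stored big-endian, the bytes at ascending addresses are 92 AF 90.
Read back as little-endian, the first byte is least significant, giving 0x90AF92.
0x90AF92 = 9482130.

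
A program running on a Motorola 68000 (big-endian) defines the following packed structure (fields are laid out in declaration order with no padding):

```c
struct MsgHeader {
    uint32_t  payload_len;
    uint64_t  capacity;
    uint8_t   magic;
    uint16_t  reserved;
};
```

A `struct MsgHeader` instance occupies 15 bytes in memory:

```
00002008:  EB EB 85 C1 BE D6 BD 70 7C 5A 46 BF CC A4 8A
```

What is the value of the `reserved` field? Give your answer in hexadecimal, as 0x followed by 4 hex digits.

`reserved` follows `payload_len` (4 B), `capacity` (8 B), `magic` (1 B), so it starts at offset 4 + 8 + 1 = 13 and occupies 2 bytes.
Bytes at offsets 13..14: A4 8A.
Big-endian stores the most-significant byte at the lowest address.
The bytes are already most-significant first: 0xA48A.

0xA48A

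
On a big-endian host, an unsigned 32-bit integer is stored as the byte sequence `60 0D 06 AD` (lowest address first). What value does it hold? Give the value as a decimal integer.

1611466413

Big-endian: lowest address holds the most-significant byte.
The bytes are already most-significant first: 0x600D06AD.
0x600D06AD = 1611466413.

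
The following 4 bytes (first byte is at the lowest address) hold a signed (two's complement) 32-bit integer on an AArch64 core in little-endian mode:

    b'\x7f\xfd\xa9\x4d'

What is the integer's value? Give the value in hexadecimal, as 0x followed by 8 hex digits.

0x4DA9FD7F

Little-endian: lowest address holds the least-significant byte.
Reassemble most-significant byte first: 4D A9 FD 7F → 0x4DA9FD7F.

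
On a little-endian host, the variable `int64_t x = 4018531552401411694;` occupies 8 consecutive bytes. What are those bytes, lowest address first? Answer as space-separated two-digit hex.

4018531552401411694 in hexadecimal, padded to 64 bits, is 0x37C4B127E395CE6E.
Split into bytes (most-significant first): 37 C4 B1 27 E3 95 CE 6E.
In little-endian order the low byte comes first in memory.
So at ascending addresses the bytes are 6E CE 95 E3 27 B1 C4 37.

6E CE 95 E3 27 B1 C4 37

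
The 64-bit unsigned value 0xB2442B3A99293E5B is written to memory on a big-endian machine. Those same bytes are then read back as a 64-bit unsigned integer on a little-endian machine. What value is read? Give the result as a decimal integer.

6574738244090152114

Stored big-endian, the bytes at ascending addresses are B2 44 2B 3A 99 29 3E 5B.
Read back as little-endian, the first byte is least significant, giving 0x5B3E29993A2B44B2.
0x5B3E29993A2B44B2 = 6574738244090152114.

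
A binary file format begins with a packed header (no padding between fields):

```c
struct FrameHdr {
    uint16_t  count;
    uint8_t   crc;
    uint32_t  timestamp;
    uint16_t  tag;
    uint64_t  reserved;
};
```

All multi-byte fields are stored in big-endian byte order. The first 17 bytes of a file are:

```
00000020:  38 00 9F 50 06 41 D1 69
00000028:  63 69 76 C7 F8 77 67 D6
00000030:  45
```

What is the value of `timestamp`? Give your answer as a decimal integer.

`timestamp` follows `count` (2 B), `crc` (1 B), so it starts at offset 2 + 1 = 3 and occupies 4 bytes.
Bytes at offsets 3..6: 50 06 41 D1.
In big-endian order the high byte comes first in memory.
The bytes are already most-significant first: 0x500641D1.
0x500641D1 = 1342587345.

1342587345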